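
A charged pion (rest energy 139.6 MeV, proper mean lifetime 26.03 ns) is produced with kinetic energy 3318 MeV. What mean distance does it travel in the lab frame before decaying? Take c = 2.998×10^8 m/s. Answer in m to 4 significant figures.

d ≈ 193.1 m

γ = 1 + K/(m₀c²) = 1 + 3318/139.6 = 24.7679
β = √(1 − 1/γ²) = 0.999185
Dilated lifetime: γτ₀ = 24.7679 × 26.03 ns = 644.709 ns
d = βc·γτ₀ = 0.999185 × (2.998×10^8 m/s) × 6.44709×10^-7 s = 193.1 m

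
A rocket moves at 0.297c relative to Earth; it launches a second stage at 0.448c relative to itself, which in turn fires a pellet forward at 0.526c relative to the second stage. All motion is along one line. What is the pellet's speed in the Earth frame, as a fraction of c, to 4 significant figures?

u ≈ 0.8794c

Compose boost 2: (0.448 + 0.297)/(1 + 0.448×0.297) = 0.7450/1.13306 = 0.657514
Compose boost 3: (0.526 + 0.657514)/(1 + 0.526×0.657514) = 1.18351/1.34585 = 0.8794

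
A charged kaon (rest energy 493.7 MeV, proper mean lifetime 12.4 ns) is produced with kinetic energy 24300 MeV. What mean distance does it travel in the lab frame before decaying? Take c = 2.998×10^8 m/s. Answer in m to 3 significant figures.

γ = 1 + K/(m₀c²) = 1 + 24300/493.7 = 50.220
β = √(1 − 1/γ²) = 0.99980
Dilated lifetime: γτ₀ = 50.220 × 12.4 ns = 622.73 ns
d = βc·γτ₀ = 0.99980 × (2.998×10^8 m/s) × 6.2273×10^-7 s = 187 m

d ≈ 187 m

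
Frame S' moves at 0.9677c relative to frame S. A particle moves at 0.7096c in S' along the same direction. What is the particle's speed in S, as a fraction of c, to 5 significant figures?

Relativistic velocity addition: u = (u' + v)/(1 + u'v/c²)
= (0.7096 + 0.9677)/(1 + 0.7096×0.9677) = 1.6773/1.686680 = 0.99444

u ≈ 0.99444c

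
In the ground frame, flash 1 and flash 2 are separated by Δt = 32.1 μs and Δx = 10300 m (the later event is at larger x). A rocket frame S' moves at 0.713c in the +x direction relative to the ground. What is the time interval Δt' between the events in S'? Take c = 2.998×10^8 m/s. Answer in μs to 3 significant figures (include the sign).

Δt' ≈ 10.8 μs

γ = 1/√(1 − 0.713²) = 1.4262
Δt' = γ(Δt − vΔx/c²) = 1.4262 × (32.1 μs − 0.713×10300 m / (2.998×10^8 m/s))
= 1.4262 × (7.6040 μs) = 10.8 μs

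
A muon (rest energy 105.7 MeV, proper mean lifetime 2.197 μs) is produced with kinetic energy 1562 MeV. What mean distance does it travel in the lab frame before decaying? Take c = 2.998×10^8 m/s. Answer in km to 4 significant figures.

γ = 1 + K/(m₀c²) = 1 + 1562/105.7 = 15.7777
β = √(1 − 1/γ²) = 0.997989
Dilated lifetime: γτ₀ = 15.7777 × 2.197 μs = 34.6635 μs
d = βc·γτ₀ = 0.997989 × (2.998×10^8 m/s) × 3.46635×10^-5 s = 10.37 km

d ≈ 10.37 km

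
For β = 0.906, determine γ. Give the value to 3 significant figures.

γ = 1/√(1 − β²) = 1/√(1 − 0.906²) = 1/√(0.17916) = 2.36

γ ≈ 2.36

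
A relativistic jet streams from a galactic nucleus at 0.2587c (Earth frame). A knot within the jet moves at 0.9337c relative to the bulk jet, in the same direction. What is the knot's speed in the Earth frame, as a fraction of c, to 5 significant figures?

u ≈ 0.96041c

Relativistic velocity addition: u = (u' + v)/(1 + u'v/c²)
= (0.9337 + 0.2587)/(1 + 0.9337×0.2587) = 1.1924/1.241548 = 0.96041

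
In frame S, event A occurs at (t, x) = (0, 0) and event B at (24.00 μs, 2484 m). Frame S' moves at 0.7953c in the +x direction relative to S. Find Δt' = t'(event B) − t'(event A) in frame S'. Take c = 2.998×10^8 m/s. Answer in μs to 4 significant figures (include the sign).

Δt' ≈ 28.72 μs

γ = 1/√(1 − 0.7953²) = 1.64958
Δt' = γ(Δt − vΔx/c²) = 1.64958 × (24.00 μs − 0.7953×2484 m / (2.998×10^8 m/s))
= 1.64958 × (17.4105 μs) = 28.72 μs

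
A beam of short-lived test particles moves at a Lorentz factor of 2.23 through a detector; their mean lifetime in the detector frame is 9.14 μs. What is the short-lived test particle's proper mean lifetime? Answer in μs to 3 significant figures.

γ = 2.23 (given)
Proper time: τ₀ = Δt/γ = 9.14/2.23 = 4.10 μs

τ₀ ≈ 4.10 μs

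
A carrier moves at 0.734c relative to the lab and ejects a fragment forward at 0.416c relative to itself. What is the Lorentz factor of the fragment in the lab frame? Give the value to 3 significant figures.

γ ≈ 2.11

u_lab = (0.416 + 0.734)/(1 + 0.416×0.734) = 1.150/1.30534 = 0.880994
γ = 1/√(1 − 0.880994²) = 2.11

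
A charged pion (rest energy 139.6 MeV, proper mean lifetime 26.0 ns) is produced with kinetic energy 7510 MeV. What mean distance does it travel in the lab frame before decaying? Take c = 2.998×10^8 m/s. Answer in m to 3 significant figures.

γ = 1 + K/(m₀c²) = 1 + 7510/139.6 = 54.797
β = √(1 − 1/γ²) = 0.99983
Dilated lifetime: γτ₀ = 54.797 × 26.0 ns = 1424.7 ns
d = βc·γτ₀ = 0.99983 × (2.998×10^8 m/s) × 1.4247×10^-6 s = 427 m

d ≈ 427 m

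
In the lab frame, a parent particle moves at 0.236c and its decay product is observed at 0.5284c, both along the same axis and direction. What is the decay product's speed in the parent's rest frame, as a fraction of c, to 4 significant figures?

u' ≈ 0.3341c

Inverse velocity addition: u' = (u − v)/(1 − uv/c²)
= (0.5284 − 0.236)/(1 − 0.5284×0.236) = 0.2924/0.875298 = 0.3341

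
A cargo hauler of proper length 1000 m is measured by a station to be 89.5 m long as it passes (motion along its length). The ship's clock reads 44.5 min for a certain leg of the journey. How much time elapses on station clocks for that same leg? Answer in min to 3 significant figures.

Δt ≈ 497 min

Length contraction ⇒ γ = L₀/L = 1000/89.5 = 11.173
Time dilation: Δt = γτ₀ = 11.173 × 44.5 min = 497 min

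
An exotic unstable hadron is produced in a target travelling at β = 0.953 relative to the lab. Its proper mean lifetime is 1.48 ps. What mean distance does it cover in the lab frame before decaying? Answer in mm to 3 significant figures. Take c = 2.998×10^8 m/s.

d ≈ 1.40 mm

γ = 1/√(1 − 0.953²) = 3.3007
Dilated lifetime: Δt = γτ₀ = 3.3007 × 1.48 ps = 4.8850 ps
d = vΔt = 0.953c × 4.8850 ps = 2.8571×10^8 m/s × 4.8850×10^-12 s = 1.40 mm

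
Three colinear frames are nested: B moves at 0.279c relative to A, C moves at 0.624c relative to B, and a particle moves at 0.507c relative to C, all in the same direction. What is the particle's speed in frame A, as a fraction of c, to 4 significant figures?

Compose boost 2: (0.624 + 0.279)/(1 + 0.624×0.279) = 0.9030/1.17410 = 0.769102
Compose boost 3: (0.507 + 0.769102)/(1 + 0.507×0.769102) = 1.27610/1.38993 = 0.9181

u ≈ 0.9181c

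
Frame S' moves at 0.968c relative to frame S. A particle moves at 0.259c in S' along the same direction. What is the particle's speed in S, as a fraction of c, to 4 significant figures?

Relativistic velocity addition: u = (u' + v)/(1 + u'v/c²)
= (0.259 + 0.968)/(1 + 0.259×0.968) = 1.227/1.25071 = 0.9810

u ≈ 0.9810c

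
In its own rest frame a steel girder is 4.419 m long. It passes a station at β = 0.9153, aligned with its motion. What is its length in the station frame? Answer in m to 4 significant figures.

L ≈ 1.780 m

γ = 1/√(1 − 0.9153²) = 2.48279
Length contraction: L = L₀/γ = 4.419/2.48279 = 1.780 m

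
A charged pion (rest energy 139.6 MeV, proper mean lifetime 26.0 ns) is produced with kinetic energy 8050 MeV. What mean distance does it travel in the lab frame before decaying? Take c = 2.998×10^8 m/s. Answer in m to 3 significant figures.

γ = 1 + K/(m₀c²) = 1 + 8050/139.6 = 58.665
β = √(1 − 1/γ²) = 0.99985
Dilated lifetime: γτ₀ = 58.665 × 26.0 ns = 1525.3 ns
d = βc·γτ₀ = 0.99985 × (2.998×10^8 m/s) × 1.5253×10^-6 s = 457 m

d ≈ 457 m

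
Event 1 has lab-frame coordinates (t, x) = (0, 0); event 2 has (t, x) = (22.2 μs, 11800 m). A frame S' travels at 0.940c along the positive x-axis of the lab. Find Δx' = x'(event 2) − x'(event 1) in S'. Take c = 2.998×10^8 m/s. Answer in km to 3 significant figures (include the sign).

γ = 1/√(1 − 0.940²) = 2.9311
Δx' = γ(Δx − vΔt) = 2.9311 × (11800 m − 0.940×(2.998×10^8 m/s)×22.2×10^-6 s)
= 2.9311 × (5543.8 m) = 16.2 km

Δx' ≈ 16.2 km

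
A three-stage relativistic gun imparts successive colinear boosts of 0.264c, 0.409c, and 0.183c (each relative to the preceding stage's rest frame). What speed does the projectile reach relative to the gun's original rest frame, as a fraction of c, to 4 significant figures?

u ≈ 0.7113c

Compose boost 2: (0.409 + 0.264)/(1 + 0.409×0.264) = 0.6730/1.10798 = 0.607414
Compose boost 3: (0.183 + 0.607414)/(1 + 0.183×0.607414) = 0.790414/1.11116 = 0.7113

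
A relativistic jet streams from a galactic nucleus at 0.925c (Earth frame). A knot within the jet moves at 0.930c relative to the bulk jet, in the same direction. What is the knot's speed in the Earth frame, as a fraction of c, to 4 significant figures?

Relativistic velocity addition: u = (u' + v)/(1 + u'v/c²)
= (0.930 + 0.925)/(1 + 0.930×0.925) = 1.855/1.86025 = 0.9972

u ≈ 0.9972c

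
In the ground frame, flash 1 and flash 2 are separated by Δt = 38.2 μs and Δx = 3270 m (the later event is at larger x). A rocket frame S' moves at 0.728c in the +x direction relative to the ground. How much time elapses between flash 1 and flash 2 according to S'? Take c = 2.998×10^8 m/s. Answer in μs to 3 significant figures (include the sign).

Δt' ≈ 44.1 μs

γ = 1/√(1 − 0.728²) = 1.4586
Δt' = γ(Δt − vΔx/c²) = 1.4586 × (38.2 μs − 0.728×3270 m / (2.998×10^8 m/s))
= 1.4586 × (30.260 μs) = 44.1 μs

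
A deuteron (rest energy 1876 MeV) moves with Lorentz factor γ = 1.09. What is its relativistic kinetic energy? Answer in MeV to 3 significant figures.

K ≈ 169 MeV

γ = 1.09 (given)
K = (γ − 1)m₀c² = (1.09 − 1) × 1876 MeV = 0.090000 × 1876 MeV = 169 MeV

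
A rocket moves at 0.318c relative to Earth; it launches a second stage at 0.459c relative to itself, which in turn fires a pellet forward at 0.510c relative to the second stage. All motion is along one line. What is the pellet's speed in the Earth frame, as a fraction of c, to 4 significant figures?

u ≈ 0.8828c

Compose boost 2: (0.459 + 0.318)/(1 + 0.459×0.318) = 0.7770/1.14596 = 0.678033
Compose boost 3: (0.510 + 0.678033)/(1 + 0.510×0.678033) = 1.18803/1.34580 = 0.8828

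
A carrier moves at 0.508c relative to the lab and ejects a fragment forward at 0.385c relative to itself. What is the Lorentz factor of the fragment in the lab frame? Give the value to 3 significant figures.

γ ≈ 1.50

u_lab = (0.385 + 0.508)/(1 + 0.385×0.508) = 0.8930/1.19558 = 0.746918
γ = 1/√(1 − 0.746918²) = 1.50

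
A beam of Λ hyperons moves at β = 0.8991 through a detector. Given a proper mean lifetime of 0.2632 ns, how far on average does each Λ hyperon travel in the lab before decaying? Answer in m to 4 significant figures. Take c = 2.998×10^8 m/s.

γ = 1/√(1 − 0.8991²) = 2.28444
Dilated lifetime: Δt = γτ₀ = 2.28444 × 0.2632 ns = 0.601266 ns
d = vΔt = 0.8991c × 0.601266 ns = 2.69550×10^8 m/s × 6.01266×10^-10 s = 0.1621 m

d ≈ 0.1621 m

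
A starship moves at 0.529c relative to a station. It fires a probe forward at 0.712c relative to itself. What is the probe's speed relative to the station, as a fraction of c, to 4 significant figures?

Relativistic velocity addition: u = (u' + v)/(1 + u'v/c²)
= (0.712 + 0.529)/(1 + 0.712×0.529) = 1.241/1.37665 = 0.9015

u ≈ 0.9015c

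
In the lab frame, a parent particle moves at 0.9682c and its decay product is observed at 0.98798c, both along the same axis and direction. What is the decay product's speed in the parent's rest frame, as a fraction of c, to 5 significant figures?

u' ≈ 0.45536c

Inverse velocity addition: u' = (u − v)/(1 − uv/c²)
= (0.98798 − 0.9682)/(1 − 0.98798×0.9682) = 0.019780/0.04343776 = 0.45536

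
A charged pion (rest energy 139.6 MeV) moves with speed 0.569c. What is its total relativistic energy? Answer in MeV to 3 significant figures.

E ≈ 170 MeV

γ = 1/√(1 − 0.569²) = 1.2160
E = γm₀c² = 1.2160 × 139.6 MeV = 170 MeV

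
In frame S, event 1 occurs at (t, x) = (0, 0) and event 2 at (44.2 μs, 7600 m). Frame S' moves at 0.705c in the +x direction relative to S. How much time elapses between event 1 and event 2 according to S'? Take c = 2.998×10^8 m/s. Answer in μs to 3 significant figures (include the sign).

γ = 1/√(1 − 0.705²) = 1.4100
Δt' = γ(Δt − vΔx/c²) = 1.4100 × (44.2 μs − 0.705×7600 m / (2.998×10^8 m/s))
= 1.4100 × (26.328 μs) = 37.1 μs

Δt' ≈ 37.1 μs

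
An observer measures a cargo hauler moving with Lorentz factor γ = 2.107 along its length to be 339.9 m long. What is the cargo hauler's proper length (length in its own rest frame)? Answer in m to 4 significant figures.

L₀ ≈ 716.2 m

γ = 2.107 (given)
L₀ = γL = 2.107 × 339.9 = 716.2 m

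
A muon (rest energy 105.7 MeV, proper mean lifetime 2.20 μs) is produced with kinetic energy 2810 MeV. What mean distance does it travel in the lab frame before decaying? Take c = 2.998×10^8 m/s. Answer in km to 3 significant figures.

γ = 1 + K/(m₀c²) = 1 + 2810/105.7 = 27.585
β = √(1 − 1/γ²) = 0.99934
Dilated lifetime: γτ₀ = 27.585 × 2.20 μs = 60.686 μs
d = βc·γτ₀ = 0.99934 × (2.998×10^8 m/s) × 6.0686×10^-5 s = 18.2 km

d ≈ 18.2 km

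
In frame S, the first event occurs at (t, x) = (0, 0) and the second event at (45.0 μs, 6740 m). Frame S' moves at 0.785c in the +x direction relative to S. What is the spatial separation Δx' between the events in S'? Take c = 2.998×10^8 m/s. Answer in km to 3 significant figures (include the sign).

Δx' ≈ -6.22 km

γ = 1/√(1 − 0.785²) = 1.6142
Δx' = γ(Δx − vΔt) = 1.6142 × (6740 m − 0.785×(2.998×10^8 m/s)×45.0×10^-6 s)
= 1.6142 × (-3850.4 m) = -6.22 km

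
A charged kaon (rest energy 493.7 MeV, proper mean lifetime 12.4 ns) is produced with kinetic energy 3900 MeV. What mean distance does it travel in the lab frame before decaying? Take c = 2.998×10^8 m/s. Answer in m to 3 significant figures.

d ≈ 32.9 m

γ = 1 + K/(m₀c²) = 1 + 3900/493.7 = 8.8995
β = √(1 − 1/γ²) = 0.99367
Dilated lifetime: γτ₀ = 8.8995 × 12.4 ns = 110.35 ns
d = βc·γτ₀ = 0.99367 × (2.998×10^8 m/s) × 1.1035×10^-7 s = 32.9 m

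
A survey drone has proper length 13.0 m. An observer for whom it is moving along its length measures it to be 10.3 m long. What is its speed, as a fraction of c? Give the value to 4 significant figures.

γ = L₀/L = 13.0/10.3 = 1.26214
β = √(1 − 1/γ²) = 0.6101

β ≈ 0.6101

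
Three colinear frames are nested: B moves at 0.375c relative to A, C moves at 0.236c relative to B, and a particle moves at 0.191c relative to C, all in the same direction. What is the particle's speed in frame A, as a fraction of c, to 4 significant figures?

Compose boost 2: (0.236 + 0.375)/(1 + 0.236×0.375) = 0.6110/1.08850 = 0.561323
Compose boost 3: (0.191 + 0.561323)/(1 + 0.191×0.561323) = 0.752323/1.10721 = 0.6795

u ≈ 0.6795c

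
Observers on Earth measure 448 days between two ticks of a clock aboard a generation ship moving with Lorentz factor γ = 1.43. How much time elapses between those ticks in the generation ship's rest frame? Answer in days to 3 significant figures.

τ₀ ≈ 313 days

γ = 1.43 (given)
Proper time: τ₀ = Δt/γ = 448/1.43 = 313 days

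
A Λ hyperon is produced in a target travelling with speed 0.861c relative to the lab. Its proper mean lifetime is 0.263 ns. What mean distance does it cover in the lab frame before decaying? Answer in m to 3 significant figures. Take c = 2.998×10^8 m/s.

d ≈ 0.133 m

γ = 1/√(1 − 0.861²) = 1.9662
Dilated lifetime: Δt = γτ₀ = 1.9662 × 0.263 ns = 0.51710 ns
d = vΔt = 0.861c × 0.51710 ns = 2.5813×10^8 m/s × 5.1710×10^-10 s = 0.133 m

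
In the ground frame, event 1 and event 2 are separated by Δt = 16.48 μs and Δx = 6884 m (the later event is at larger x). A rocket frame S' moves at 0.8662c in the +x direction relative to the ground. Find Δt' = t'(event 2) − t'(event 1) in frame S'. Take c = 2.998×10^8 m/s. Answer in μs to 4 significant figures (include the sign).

γ = 1/√(1 − 0.8662²) = 2.00121
Δt' = γ(Δt − vΔx/c²) = 2.00121 × (16.48 μs − 0.8662×6884 m / (2.998×10^8 m/s))
= 2.00121 × (-3.40966 μs) = -6.823 μs

Δt' ≈ -6.823 μs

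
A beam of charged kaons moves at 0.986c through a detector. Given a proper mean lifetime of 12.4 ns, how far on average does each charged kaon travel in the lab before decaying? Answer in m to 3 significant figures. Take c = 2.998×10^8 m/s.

γ = 1/√(1 − 0.986²) = 5.9972
Dilated lifetime: Δt = γτ₀ = 5.9972 × 12.4 ns = 74.365 ns
d = vΔt = 0.986c × 74.365 ns = 2.9560×10^8 m/s × 7.4365×10^-8 s = 22.0 m

d ≈ 22.0 m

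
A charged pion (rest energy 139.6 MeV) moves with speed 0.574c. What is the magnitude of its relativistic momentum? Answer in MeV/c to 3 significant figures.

γ = 1/√(1 − 0.574²) = 1.2212
p = γβm₀c = 1.2212 × 0.574 × 139.6 MeV/c = 97.9 MeV/c

p ≈ 97.9 MeV/c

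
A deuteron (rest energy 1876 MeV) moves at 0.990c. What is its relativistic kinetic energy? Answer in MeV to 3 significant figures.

K ≈ 11400 MeV

γ = 1/√(1 − 0.990²) = 7.0888
K = (γ − 1)m₀c² = (7.0888 − 1) × 1876 MeV = 6.0888 × 1876 MeV = 11400 MeV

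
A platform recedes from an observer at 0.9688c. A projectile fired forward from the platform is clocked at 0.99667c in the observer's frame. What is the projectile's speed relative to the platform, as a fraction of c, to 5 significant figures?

Inverse velocity addition: u' = (u − v)/(1 − uv/c²)
= (0.99667 − 0.9688)/(1 − 0.99667×0.9688) = 0.027870/0.03442610 = 0.80956

u' ≈ 0.80956c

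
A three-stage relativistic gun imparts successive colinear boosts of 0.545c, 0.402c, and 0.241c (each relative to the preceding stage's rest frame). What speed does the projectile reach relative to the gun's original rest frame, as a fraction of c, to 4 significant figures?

Compose boost 2: (0.402 + 0.545)/(1 + 0.402×0.545) = 0.9470/1.21909 = 0.776809
Compose boost 3: (0.241 + 0.776809)/(1 + 0.241×0.776809) = 1.01781/1.18721 = 0.8573

u ≈ 0.8573c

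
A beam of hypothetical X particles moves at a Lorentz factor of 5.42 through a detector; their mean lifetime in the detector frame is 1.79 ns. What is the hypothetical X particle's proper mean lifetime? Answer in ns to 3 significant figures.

τ₀ ≈ 0.330 ns

γ = 5.42 (given)
Proper time: τ₀ = Δt/γ = 1.79/5.42 = 0.330 ns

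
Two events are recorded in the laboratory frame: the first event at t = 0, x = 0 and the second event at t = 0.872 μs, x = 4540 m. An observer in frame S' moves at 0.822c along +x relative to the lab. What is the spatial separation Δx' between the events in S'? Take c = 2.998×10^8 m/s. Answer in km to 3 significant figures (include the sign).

Δx' ≈ 7.59 km

γ = 1/√(1 − 0.822²) = 1.7560
Δx' = γ(Δx − vΔt) = 1.7560 × (4540 m − 0.822×(2.998×10^8 m/s)×0.872×10^-6 s)
= 1.7560 × (4325.1 m) = 7.59 km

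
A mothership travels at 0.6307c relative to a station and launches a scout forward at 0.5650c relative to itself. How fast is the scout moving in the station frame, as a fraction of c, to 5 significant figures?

u ≈ 0.88156c

Compose boost 2: (0.5650 + 0.6307)/(1 + 0.5650×0.6307) = 1.1957/1.356345 = 0.88156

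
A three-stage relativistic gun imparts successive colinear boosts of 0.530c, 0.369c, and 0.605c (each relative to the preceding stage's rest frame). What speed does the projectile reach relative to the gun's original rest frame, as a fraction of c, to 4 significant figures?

Compose boost 2: (0.369 + 0.530)/(1 + 0.369×0.530) = 0.8990/1.19557 = 0.751943
Compose boost 3: (0.605 + 0.751943)/(1 + 0.605×0.751943) = 1.35694/1.45493 = 0.9327

u ≈ 0.9327c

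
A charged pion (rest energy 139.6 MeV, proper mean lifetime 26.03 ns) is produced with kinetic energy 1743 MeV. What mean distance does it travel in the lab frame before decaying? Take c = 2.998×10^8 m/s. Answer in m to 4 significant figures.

d ≈ 104.9 m

γ = 1 + K/(m₀c²) = 1 + 1743/139.6 = 13.4857
β = √(1 − 1/γ²) = 0.997247
Dilated lifetime: γτ₀ = 13.4857 × 26.03 ns = 351.032 ns
d = βc·γτ₀ = 0.997247 × (2.998×10^8 m/s) × 3.51032×10^-7 s = 104.9 m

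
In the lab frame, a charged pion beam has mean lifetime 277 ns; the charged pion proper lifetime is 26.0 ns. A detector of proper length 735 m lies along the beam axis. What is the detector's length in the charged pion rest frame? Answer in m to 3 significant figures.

Time dilation ⇒ γ = Δt/τ₀ = 277/26.0 = 10.654
Length contraction: L = L₀/γ = 735/10.654 = 69.0 m

L ≈ 69.0 m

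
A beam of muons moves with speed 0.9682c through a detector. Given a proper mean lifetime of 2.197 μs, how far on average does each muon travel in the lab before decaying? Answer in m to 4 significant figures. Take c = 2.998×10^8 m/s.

γ = 1/√(1 − 0.9682²) = 3.99716
Dilated lifetime: Δt = γτ₀ = 3.99716 × 2.197 μs = 8.78177 μs
d = vΔt = 0.9682c × 8.78177 μs = 2.90266×10^8 m/s × 8.78177×10^-6 s = 2549 m

d ≈ 2549 m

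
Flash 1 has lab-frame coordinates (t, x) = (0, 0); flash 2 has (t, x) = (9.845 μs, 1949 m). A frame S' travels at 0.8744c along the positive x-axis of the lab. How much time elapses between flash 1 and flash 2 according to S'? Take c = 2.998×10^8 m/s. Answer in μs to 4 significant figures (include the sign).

Δt' ≈ 8.575 μs

γ = 1/√(1 − 0.8744²) = 2.06098
Δt' = γ(Δt − vΔx/c²) = 2.06098 × (9.845 μs − 0.8744×1949 m / (2.998×10^8 m/s))
= 2.06098 × (4.16053 μs) = 8.575 μs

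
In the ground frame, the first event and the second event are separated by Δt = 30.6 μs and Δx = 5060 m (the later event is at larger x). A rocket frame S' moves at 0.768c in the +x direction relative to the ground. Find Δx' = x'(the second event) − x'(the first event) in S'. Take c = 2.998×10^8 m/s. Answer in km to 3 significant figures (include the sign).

Δx' ≈ -3.10 km

γ = 1/√(1 − 0.768²) = 1.5614
Δx' = γ(Δx − vΔt) = 1.5614 × (5060 m − 0.768×(2.998×10^8 m/s)×30.6×10^-6 s)
= 1.5614 × (-1985.5 m) = -3.10 km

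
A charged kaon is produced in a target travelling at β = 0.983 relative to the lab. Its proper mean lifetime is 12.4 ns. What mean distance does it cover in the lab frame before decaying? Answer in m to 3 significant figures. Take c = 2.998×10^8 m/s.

γ = 1/√(1 − 0.983²) = 5.4465
Dilated lifetime: Δt = γτ₀ = 5.4465 × 12.4 ns = 67.536 ns
d = vΔt = 0.983c × 67.536 ns = 2.9470×10^8 m/s × 6.7536×10^-8 s = 19.9 m

d ≈ 19.9 m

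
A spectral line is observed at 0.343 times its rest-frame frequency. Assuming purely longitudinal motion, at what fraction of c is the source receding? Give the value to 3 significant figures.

f_obs/f_src = √((1−β)/(1+β)) = 0.343  ⇒  (1−β)/(1+β) = 0.11765
β = |1 − D²|/(1 + D²) = |1 − 0.11765|/(1 + 0.11765) = 0.789

β ≈ 0.789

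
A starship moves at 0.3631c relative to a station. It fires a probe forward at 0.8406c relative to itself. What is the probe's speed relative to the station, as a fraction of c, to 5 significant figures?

u ≈ 0.92222c

Relativistic velocity addition: u = (u' + v)/(1 + u'v/c²)
= (0.8406 + 0.3631)/(1 + 0.8406×0.3631) = 1.2037/1.305222 = 0.92222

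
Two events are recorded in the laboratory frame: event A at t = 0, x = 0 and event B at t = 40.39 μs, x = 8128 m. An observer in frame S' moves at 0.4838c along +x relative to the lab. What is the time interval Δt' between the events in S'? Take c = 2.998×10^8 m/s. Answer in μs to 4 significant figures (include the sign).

Δt' ≈ 31.16 μs

γ = 1/√(1 − 0.4838²) = 1.14262
Δt' = γ(Δt − vΔx/c²) = 1.14262 × (40.39 μs − 0.4838×8128 m / (2.998×10^8 m/s))
= 1.14262 × (27.2735 μs) = 31.16 μs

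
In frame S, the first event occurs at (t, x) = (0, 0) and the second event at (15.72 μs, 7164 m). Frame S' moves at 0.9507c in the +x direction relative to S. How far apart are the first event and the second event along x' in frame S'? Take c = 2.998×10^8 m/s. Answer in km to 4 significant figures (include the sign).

Δx' ≈ 8.653 km

γ = 1/√(1 − 0.9507²) = 3.22464
Δx' = γ(Δx − vΔt) = 3.22464 × (7164 m − 0.9507×(2.998×10^8 m/s)×15.72×10^-6 s)
= 3.22464 × (2683.49 m) = 8.653 km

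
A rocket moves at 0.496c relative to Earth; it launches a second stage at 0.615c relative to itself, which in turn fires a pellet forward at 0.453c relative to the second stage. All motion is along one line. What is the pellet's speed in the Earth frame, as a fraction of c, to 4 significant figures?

Compose boost 2: (0.615 + 0.496)/(1 + 0.615×0.496) = 1.111/1.30504 = 0.851315
Compose boost 3: (0.453 + 0.851315)/(1 + 0.453×0.851315) = 1.30431/1.38565 = 0.9413

u ≈ 0.9413c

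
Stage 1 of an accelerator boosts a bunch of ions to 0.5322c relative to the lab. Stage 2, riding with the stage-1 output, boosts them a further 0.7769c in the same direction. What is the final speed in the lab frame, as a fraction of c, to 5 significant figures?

u ≈ 0.92616c

Compose boost 2: (0.7769 + 0.5322)/(1 + 0.7769×0.5322) = 1.3091/1.413466 = 0.92616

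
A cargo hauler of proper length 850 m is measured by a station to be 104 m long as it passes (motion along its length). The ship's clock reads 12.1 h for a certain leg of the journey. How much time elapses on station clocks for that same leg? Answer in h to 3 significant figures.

Δt ≈ 98.9 h

Length contraction ⇒ γ = L₀/L = 850/104 = 8.1731
Time dilation: Δt = γτ₀ = 8.1731 × 12.1 h = 98.9 h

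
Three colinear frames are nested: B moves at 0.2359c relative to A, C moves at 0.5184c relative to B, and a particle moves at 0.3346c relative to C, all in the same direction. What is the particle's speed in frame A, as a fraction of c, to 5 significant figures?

u ≈ 0.82188c

Compose boost 2: (0.5184 + 0.2359)/(1 + 0.5184×0.2359) = 0.75430/1.122291 = 0.6721076
Compose boost 3: (0.3346 + 0.6721076)/(1 + 0.3346×0.6721076) = 1.006708/1.224887 = 0.82188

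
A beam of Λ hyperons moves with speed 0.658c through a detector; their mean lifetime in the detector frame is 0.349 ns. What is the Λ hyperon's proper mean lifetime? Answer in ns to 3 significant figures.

τ₀ ≈ 0.263 ns

γ = 1/√(1 − 0.658²) = 1.3280
Proper time: τ₀ = Δt/γ = 0.349/1.3280 = 0.263 ns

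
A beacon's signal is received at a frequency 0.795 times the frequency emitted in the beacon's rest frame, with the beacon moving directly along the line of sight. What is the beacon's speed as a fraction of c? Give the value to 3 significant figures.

f_obs/f_src = √((1−β)/(1+β)) = 0.795  ⇒  (1−β)/(1+β) = 0.63203
β = |1 − D²|/(1 + D²) = |1 − 0.63203|/(1 + 0.63203) = 0.225

β ≈ 0.225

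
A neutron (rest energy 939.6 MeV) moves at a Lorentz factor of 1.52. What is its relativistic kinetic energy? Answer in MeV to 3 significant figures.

K ≈ 489 MeV

γ = 1.52 (given)
K = (γ − 1)m₀c² = (1.52 − 1) × 939.6 MeV = 0.52000 × 939.6 MeV = 489 MeV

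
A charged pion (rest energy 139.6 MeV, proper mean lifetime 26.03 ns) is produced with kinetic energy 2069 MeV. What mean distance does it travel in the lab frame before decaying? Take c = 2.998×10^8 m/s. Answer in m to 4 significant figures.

γ = 1 + K/(m₀c²) = 1 + 2069/139.6 = 15.8209
β = √(1 − 1/γ²) = 0.998000
Dilated lifetime: γτ₀ = 15.8209 × 26.03 ns = 411.818 ns
d = βc·γτ₀ = 0.998000 × (2.998×10^8 m/s) × 4.11818×10^-7 s = 123.2 m

d ≈ 123.2 m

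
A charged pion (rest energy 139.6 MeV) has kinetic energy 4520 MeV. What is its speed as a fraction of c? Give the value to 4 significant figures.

γ = 1 + K/(m₀c²) = 1 + 4520/139.6 = 33.3782
β = √(1 − 1/γ²) = 0.9996

β ≈ 0.9996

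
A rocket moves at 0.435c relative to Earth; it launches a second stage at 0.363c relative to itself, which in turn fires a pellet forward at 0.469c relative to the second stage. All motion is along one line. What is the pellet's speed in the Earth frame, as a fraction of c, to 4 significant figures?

Compose boost 2: (0.363 + 0.435)/(1 + 0.363×0.435) = 0.7980/1.15790 = 0.689176
Compose boost 3: (0.469 + 0.689176)/(1 + 0.469×0.689176) = 1.15818/1.32322 = 0.8753

u ≈ 0.8753c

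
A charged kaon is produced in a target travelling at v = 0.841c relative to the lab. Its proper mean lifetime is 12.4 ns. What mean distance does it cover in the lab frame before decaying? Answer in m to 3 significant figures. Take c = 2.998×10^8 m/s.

d ≈ 5.78 m

γ = 1/√(1 − 0.841²) = 1.8483
Dilated lifetime: Δt = γτ₀ = 1.8483 × 12.4 ns = 22.919 ns
d = vΔt = 0.841c × 22.919 ns = 2.5213×10^8 m/s × 2.2919×10^-8 s = 5.78 m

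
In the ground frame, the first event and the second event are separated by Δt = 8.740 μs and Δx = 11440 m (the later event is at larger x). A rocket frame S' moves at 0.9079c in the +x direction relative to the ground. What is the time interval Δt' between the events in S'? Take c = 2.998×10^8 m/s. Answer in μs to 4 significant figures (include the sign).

Δt' ≈ -61.80 μs

γ = 1/√(1 − 0.9079²) = 2.38557
Δt' = γ(Δt − vΔx/c²) = 2.38557 × (8.740 μs − 0.9079×11440 m / (2.998×10^8 m/s))
= 2.38557 × (-25.9043 μs) = -61.80 μs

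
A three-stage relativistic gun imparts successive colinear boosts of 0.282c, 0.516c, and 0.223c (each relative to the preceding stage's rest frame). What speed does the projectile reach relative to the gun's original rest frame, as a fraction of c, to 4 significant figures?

Compose boost 2: (0.516 + 0.282)/(1 + 0.516×0.282) = 0.7980/1.14551 = 0.696632
Compose boost 3: (0.223 + 0.696632)/(1 + 0.223×0.696632) = 0.919632/1.15535 = 0.7960

u ≈ 0.7960c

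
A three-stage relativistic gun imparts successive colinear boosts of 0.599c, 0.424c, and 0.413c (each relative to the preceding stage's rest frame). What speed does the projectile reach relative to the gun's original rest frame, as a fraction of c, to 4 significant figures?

Compose boost 2: (0.424 + 0.599)/(1 + 0.424×0.599) = 1.023/1.25398 = 0.815805
Compose boost 3: (0.413 + 0.815805)/(1 + 0.413×0.815805) = 1.22881/1.33693 = 0.9191

u ≈ 0.9191c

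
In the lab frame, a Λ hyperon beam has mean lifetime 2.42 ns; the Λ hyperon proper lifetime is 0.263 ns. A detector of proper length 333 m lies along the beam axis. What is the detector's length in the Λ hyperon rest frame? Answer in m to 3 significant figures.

Time dilation ⇒ γ = Δt/τ₀ = 2.42/0.263 = 9.2015
Length contraction: L = L₀/γ = 333/9.2015 = 36.2 m

L ≈ 36.2 m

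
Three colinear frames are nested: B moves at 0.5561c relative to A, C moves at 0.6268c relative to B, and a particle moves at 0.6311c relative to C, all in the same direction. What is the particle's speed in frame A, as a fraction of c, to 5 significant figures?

u ≈ 0.97083c

Compose boost 2: (0.6268 + 0.5561)/(1 + 0.6268×0.5561) = 1.1829/1.348563 = 0.8771556
Compose boost 3: (0.6311 + 0.8771556)/(1 + 0.6311×0.8771556) = 1.508256/1.553573 = 0.97083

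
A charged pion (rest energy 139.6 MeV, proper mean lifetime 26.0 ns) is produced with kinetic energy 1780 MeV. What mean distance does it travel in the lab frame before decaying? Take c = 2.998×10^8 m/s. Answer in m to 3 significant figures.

d ≈ 107 m

γ = 1 + K/(m₀c²) = 1 + 1780/139.6 = 13.751
β = √(1 − 1/γ²) = 0.99735
Dilated lifetime: γτ₀ = 13.751 × 26.0 ns = 357.52 ns
d = βc·γτ₀ = 0.99735 × (2.998×10^8 m/s) × 3.5752×10^-7 s = 107 m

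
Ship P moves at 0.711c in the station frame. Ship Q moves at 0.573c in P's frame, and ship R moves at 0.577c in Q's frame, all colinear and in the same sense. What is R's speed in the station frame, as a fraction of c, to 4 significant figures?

Compose boost 2: (0.573 + 0.711)/(1 + 0.573×0.711) = 1.284/1.40740 = 0.912319
Compose boost 3: (0.577 + 0.912319)/(1 + 0.577×0.912319) = 1.48932/1.52641 = 0.9757

u ≈ 0.9757c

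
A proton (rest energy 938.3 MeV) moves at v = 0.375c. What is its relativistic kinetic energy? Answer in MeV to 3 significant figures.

γ = 1/√(1 − 0.375²) = 1.0787
K = (γ − 1)m₀c² = (1.0787 − 1) × 938.3 MeV = 0.078720 × 938.3 MeV = 73.9 MeV

K ≈ 73.9 MeV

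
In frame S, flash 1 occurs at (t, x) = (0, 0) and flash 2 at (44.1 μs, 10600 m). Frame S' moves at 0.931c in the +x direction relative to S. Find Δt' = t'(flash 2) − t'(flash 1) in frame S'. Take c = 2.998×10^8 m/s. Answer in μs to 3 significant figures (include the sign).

γ = 1/√(1 − 0.931²) = 2.7396
Δt' = γ(Δt − vΔx/c²) = 2.7396 × (44.1 μs − 0.931×10600 m / (2.998×10^8 m/s))
= 2.7396 × (11.183 μs) = 30.6 μs

Δt' ≈ 30.6 μs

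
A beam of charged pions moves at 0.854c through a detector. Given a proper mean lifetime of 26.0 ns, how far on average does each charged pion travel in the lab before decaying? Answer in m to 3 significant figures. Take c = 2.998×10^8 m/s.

γ = 1/√(1 − 0.854²) = 1.9221
Dilated lifetime: Δt = γτ₀ = 1.9221 × 26.0 ns = 49.974 ns
d = vΔt = 0.854c × 49.974 ns = 2.5603×10^8 m/s × 4.9974×10^-8 s = 12.8 m

d ≈ 12.8 m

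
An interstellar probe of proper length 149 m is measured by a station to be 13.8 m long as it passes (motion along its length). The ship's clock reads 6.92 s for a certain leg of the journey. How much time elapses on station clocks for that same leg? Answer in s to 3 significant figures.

Δt ≈ 74.7 s

Length contraction ⇒ γ = L₀/L = 149/13.8 = 10.797
Time dilation: Δt = γτ₀ = 10.797 × 6.92 s = 74.7 s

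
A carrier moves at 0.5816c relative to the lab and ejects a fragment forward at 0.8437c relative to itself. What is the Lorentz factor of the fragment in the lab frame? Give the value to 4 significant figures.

γ ≈ 3.414

u_lab = (0.8437 + 0.5816)/(1 + 0.8437×0.5816) = 1.4253/1.490696 = 0.9561306
γ = 1/√(1 − 0.9561306²) = 3.414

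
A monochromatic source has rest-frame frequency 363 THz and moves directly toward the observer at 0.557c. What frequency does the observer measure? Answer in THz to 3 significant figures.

f_obs ≈ 681 THz

Relativistic Doppler: f_obs = f_src √((1+β)/(1−β))
= 363 × √(1.5570/0.44300) = 363 × 1.8747 = 681 THz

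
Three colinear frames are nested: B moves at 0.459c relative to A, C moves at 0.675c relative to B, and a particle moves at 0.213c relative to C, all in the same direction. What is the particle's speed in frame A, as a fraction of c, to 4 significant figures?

Compose boost 2: (0.675 + 0.459)/(1 + 0.675×0.459) = 1.134/1.30983 = 0.865765
Compose boost 3: (0.213 + 0.865765)/(1 + 0.213×0.865765) = 1.07876/1.18441 = 0.9108

u ≈ 0.9108c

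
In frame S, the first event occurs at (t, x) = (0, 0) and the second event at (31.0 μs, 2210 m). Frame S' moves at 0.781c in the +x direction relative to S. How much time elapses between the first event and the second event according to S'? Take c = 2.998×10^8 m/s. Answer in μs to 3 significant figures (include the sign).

γ = 1/√(1 − 0.781²) = 1.6012
Δt' = γ(Δt − vΔx/c²) = 1.6012 × (31.0 μs − 0.781×2210 m / (2.998×10^8 m/s))
= 1.6012 × (25.243 μs) = 40.4 μs

Δt' ≈ 40.4 μs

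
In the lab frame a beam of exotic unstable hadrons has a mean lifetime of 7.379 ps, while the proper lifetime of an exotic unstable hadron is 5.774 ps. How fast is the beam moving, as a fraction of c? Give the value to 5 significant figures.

β ≈ 0.62266

γ = Δt/τ₀ = 7.379/5.774 = 1.277970
β = √(1 − 1/γ²) = √(1 − 1/1.277970²) = 0.62266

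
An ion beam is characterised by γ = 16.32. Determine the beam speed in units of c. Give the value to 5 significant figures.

β ≈ 0.99812

β = √(1 − 1/γ²) = √(1 − 1/16.32²) = √(0.9962454) = 0.99812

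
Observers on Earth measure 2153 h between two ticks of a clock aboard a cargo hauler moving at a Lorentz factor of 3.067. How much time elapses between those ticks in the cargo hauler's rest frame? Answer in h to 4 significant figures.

γ = 3.067 (given)
Proper time: τ₀ = Δt/γ = 2153/3.067 = 702.0 h

τ₀ ≈ 702.0 h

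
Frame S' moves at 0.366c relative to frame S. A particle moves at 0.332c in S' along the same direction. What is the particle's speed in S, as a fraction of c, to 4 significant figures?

u ≈ 0.6224c

Relativistic velocity addition: u = (u' + v)/(1 + u'v/c²)
= (0.332 + 0.366)/(1 + 0.332×0.366) = 0.6980/1.12151 = 0.6224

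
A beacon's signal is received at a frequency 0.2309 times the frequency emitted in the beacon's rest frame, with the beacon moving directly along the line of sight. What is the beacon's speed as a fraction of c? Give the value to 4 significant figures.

β ≈ 0.8988

f_obs/f_src = √((1−β)/(1+β)) = 0.2309  ⇒  (1−β)/(1+β) = 0.0533148
β = |1 − D²|/(1 + D²) = |1 − 0.0533148|/(1 + 0.0533148) = 0.8988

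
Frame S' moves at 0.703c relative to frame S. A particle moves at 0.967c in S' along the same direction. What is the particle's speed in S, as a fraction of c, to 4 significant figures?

u ≈ 0.9942c

Relativistic velocity addition: u = (u' + v)/(1 + u'v/c²)
= (0.967 + 0.703)/(1 + 0.967×0.703) = 1.670/1.67980 = 0.9942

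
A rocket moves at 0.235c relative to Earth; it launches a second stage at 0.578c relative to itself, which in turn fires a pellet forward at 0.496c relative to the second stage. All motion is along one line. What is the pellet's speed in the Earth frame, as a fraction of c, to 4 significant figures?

u ≈ 0.8943c

Compose boost 2: (0.578 + 0.235)/(1 + 0.578×0.235) = 0.8130/1.13583 = 0.715776
Compose boost 3: (0.496 + 0.715776)/(1 + 0.496×0.715776) = 1.21178/1.35502 = 0.8943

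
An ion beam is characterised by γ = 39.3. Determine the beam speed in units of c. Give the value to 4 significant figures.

β = √(1 − 1/γ²) = √(1 − 1/39.3²) = √(0.999353) = 0.9997

β ≈ 0.9997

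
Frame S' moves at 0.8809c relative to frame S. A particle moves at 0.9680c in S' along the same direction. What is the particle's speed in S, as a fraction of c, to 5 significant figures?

u ≈ 0.99794c

Relativistic velocity addition: u = (u' + v)/(1 + u'v/c²)
= (0.9680 + 0.8809)/(1 + 0.9680×0.8809) = 1.8489/1.852711 = 0.99794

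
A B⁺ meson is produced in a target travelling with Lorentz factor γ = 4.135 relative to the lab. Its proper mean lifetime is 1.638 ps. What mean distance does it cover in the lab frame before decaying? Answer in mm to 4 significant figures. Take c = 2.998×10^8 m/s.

d ≈ 1.970 mm

β = √(1 − 1/γ²) = √(1 − 1/4.135²) = 0.970317
Dilated lifetime: Δt = γτ₀ = 4.135 × 1.638 ps = 6.77313 ps
d = vΔt = 0.970317c × 6.77313 ps = 2.90901×10^8 m/s × 6.77313×10^-12 s = 1.970 mm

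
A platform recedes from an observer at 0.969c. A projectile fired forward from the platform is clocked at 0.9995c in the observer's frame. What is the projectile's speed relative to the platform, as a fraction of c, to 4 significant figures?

u' ≈ 0.9687c

Inverse velocity addition: u' = (u − v)/(1 − uv/c²)
= (0.9995 − 0.969)/(1 − 0.9995×0.969) = 0.03050/0.0314845 = 0.9687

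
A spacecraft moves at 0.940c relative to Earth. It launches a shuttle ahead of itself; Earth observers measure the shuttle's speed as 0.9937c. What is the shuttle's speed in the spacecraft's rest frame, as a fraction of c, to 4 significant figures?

Inverse velocity addition: u' = (u − v)/(1 − uv/c²)
= (0.9937 − 0.940)/(1 − 0.9937×0.940) = 0.05370/0.0659220 = 0.8146

u' ≈ 0.8146c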